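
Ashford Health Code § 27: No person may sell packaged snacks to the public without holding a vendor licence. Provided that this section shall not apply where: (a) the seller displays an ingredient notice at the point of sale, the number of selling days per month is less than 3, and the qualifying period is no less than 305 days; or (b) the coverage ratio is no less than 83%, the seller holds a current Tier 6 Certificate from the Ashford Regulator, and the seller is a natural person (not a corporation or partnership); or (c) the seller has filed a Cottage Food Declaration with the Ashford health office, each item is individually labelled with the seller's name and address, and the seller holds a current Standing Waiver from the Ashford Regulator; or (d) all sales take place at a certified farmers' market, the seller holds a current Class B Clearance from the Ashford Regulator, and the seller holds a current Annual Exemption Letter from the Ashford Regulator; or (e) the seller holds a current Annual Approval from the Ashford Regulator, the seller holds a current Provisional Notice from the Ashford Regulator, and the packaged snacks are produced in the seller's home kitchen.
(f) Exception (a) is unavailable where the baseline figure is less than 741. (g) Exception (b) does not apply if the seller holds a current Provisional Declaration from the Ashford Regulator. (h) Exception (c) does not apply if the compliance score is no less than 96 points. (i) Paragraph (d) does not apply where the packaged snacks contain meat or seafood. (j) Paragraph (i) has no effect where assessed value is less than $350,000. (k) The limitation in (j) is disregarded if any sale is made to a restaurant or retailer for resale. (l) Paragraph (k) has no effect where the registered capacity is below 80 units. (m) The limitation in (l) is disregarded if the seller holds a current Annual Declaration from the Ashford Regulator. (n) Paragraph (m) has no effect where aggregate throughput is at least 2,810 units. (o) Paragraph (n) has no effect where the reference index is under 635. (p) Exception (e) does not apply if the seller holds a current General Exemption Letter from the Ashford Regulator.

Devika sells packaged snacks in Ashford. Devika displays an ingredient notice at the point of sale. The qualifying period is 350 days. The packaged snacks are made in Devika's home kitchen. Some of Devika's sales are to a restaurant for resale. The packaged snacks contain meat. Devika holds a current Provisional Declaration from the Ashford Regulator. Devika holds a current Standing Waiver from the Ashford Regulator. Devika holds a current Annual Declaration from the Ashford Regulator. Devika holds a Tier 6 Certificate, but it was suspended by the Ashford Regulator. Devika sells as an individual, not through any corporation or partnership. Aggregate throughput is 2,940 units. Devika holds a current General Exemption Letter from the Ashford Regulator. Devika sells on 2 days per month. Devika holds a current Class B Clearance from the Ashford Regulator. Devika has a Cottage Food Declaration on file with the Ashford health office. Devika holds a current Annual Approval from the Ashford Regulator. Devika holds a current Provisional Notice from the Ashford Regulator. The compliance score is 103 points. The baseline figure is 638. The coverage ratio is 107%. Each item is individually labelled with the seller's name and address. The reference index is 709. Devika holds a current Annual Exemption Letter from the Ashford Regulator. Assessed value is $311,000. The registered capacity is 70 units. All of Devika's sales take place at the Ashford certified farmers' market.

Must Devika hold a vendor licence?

No — exception (d) applies; Devika is not required to hold a vendor licence.

Exception (a) is satisfied on its face — an ingredient notice is displayed; the number of selling days per month is 2, less than the 3 limit; the qualifying period is 350 days, meeting the 305 days threshold. Turning to paragraph (f): (f) is triggered — the baseline figure is 638, less than the 741 limit. Exception (a) does not apply.
Exception (b) does not apply: there is no Tier 6 Certificate in force.
All of (c)'s requirements are met (a Cottage Food Declaration is on file; items are individually labelled; a current Standing Waiver is held). However, paragraph (h) must be considered: (h) operates against (c): the compliance score is 103 points, meeting the 96 points threshold. (c) is therefore removed.
All of (d)'s requirements are met (all sales are at a certified farmers' market; a current Class B Clearance is held; a current Annual Exemption Letter is held). Applying paragraphs (i)–(o): (i) would limit (d) — the packaged snacks contain meat — but (j) sets (i) aside: (j) is engaged — assessed value is $311,000, less than the $350,000 limit. (k) is triggered (some sales are to a restaurant for resale), but is set aside by (l): (l) applies — the registered capacity is 70 units, below the 80 units limit. (m) would limit (l) — a current Annual Declaration is held — but (n) sets (m) aside: (n) operates — aggregate throughput is 2,940 units, meeting the 2,810 units threshold. (o), which would lift (n), is inapplicable — the reference index is 709, not under 635. Exception (d) stands.
Exception (e)'s conditions are all satisfied: a current Annual Approval is held; a current Provisional Notice is held; the packaged snacks are home-kitchen produced. Turning to paragraph (p): (p) operates against (e): a current General Exemption Letter is held. Exception (e) does not apply.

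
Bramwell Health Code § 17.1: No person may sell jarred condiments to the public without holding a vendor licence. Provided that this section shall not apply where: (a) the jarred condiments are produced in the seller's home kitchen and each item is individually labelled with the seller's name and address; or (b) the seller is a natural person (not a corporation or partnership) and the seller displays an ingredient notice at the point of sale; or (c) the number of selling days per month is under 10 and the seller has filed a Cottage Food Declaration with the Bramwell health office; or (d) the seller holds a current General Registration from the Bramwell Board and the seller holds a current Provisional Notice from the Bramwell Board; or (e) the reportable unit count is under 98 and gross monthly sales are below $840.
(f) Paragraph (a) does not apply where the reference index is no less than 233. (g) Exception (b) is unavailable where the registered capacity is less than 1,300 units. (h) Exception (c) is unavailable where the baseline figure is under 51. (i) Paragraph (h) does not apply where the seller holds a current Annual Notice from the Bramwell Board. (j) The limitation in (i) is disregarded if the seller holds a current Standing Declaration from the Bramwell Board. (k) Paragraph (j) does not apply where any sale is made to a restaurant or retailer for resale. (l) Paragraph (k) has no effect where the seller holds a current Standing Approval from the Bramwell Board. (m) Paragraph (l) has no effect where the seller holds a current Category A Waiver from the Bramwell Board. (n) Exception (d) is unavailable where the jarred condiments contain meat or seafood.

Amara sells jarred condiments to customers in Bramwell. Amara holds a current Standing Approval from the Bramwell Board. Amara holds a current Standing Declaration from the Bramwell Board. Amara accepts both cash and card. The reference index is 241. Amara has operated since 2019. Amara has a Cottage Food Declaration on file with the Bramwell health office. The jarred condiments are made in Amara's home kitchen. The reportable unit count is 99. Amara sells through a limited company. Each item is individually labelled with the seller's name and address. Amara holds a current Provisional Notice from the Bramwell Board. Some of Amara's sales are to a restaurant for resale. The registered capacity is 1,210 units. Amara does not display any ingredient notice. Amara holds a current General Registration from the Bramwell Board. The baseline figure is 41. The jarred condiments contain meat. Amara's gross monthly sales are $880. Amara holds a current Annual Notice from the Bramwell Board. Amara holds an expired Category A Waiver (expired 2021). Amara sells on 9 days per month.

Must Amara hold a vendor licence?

Yes — Amara must hold a vendor licence.

Exception (a)'s conditions are all satisfied: the jarred condiments are home-kitchen produced; items are individually labelled. Turning to paragraph (f): (f) operates against (a): the reference index is 241, meeting the 233 threshold. Exception (a) does not apply.
Exception (b) requires that the seller is a natural person (not a corporation or partnership); but the seller operates through a limited company, so (b) is unavailable.
Exception (c): the number of selling days per month is 9, under the 10 limit; a Cottage Food Declaration is on file — every condition holds. Turning to paragraphs (h)–(m): (h) operates against (c): the baseline figure is 41, under the 51 limit. (i) would limit (h) — a current Annual Notice is held — but (j) sets (i) aside: (j) is triggered — a current Standing Declaration is held. (k) is triggered (some sales are to a restaurant for resale), but is displaced by (l): (l) operates against (k): a current Standing Approval is held. (m), which would lift (l), is not triggered — there is no Category A Waiver in force. Exception (c) does not apply.
All of (d)'s requirements are met (a current General Registration is held; a current Provisional Notice is held). But applying paragraph (n): (n) operates against (d): the jarred condiments contain meat. (d) is therefore removed.
Exception (e) requires that the reportable unit count is under 98; but the reportable unit count is 99, not under 98, so (e) is unavailable.
Every exception is unavailable, so the rule governs.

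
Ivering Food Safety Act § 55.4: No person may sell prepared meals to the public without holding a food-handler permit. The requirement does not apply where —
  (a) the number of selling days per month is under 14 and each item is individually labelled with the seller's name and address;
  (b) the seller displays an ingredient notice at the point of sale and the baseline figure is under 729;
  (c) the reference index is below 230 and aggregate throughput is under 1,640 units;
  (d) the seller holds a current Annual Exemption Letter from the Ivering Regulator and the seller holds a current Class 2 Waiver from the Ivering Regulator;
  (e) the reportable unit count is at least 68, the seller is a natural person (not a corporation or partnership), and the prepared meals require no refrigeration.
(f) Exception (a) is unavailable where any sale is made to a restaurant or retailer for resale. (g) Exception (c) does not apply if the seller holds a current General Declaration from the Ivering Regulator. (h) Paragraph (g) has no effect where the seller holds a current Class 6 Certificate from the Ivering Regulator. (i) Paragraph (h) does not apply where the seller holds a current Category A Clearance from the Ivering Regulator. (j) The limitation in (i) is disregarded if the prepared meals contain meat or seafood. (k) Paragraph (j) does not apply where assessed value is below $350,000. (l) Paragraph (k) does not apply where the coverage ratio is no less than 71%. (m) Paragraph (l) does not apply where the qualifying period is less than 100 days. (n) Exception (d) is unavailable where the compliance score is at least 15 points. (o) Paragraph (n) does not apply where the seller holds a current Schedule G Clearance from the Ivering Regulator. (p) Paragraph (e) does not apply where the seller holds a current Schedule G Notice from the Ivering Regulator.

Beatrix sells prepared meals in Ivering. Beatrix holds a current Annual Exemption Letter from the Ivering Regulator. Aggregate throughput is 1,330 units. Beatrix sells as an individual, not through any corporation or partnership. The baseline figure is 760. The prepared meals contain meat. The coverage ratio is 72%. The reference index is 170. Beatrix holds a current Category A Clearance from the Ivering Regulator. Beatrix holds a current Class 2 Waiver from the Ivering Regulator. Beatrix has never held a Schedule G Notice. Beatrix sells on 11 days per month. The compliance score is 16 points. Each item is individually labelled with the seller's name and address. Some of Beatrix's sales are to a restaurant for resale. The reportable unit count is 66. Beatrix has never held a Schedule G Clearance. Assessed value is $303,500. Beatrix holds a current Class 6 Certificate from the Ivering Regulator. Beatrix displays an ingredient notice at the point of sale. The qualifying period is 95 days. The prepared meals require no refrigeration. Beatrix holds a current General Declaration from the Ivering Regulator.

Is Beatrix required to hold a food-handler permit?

Yes — Beatrix must hold a food-handler permit.

Exception (a)'s conditions are all satisfied: the number of selling days per month is 11, under the 14 limit; items are individually labelled. But applying paragraph (f): (f) is triggered — some sales are to a restaurant for resale. (a) is therefore removed.
Exception (b) requires that the baseline figure is under 729; but the baseline figure is 760, not under 729, so (b) is unavailable.
Exception (c)'s conditions are all satisfied: the reference index is 170, below the 230 limit; aggregate throughput is 1,330 units, under the 1,640 units limit. However, paragraphs (g)–(m) must be considered: (g) operates — a current General Declaration is held. (h) would limit (g) — a current Class 6 Certificate is held — but (i) sets (h) aside: (i) operates against (h): a current Category A Clearance is held. (j) is triggered (the prepared meals contain meat), but yields to (k): (k) operates against (j): assessed value is $303,500, below the $350,000 limit. (l) operates (the coverage ratio is 72%, meeting the 71% threshold), but yields to (m): (m) is engaged — the qualifying period is 95 days, less than the 100 days limit. Exception (c) does not apply.
Exception (d)'s conditions are all satisfied: a current Annual Exemption Letter is held; a current Class 2 Waiver is held. Turning to paragraphs (n)–(o): (n) operates — the compliance score is 16 points, meeting the 15 points threshold. (o) does not operate here (there is no Schedule G Clearance in force), so (n) stands. (d) is therefore removed.
Exception (e) requires that the reportable unit count is at least 68; but the reportable unit count is 66, short of 68, so (e) is unavailable.
No exception is made out. Beatrix falls within the general rule.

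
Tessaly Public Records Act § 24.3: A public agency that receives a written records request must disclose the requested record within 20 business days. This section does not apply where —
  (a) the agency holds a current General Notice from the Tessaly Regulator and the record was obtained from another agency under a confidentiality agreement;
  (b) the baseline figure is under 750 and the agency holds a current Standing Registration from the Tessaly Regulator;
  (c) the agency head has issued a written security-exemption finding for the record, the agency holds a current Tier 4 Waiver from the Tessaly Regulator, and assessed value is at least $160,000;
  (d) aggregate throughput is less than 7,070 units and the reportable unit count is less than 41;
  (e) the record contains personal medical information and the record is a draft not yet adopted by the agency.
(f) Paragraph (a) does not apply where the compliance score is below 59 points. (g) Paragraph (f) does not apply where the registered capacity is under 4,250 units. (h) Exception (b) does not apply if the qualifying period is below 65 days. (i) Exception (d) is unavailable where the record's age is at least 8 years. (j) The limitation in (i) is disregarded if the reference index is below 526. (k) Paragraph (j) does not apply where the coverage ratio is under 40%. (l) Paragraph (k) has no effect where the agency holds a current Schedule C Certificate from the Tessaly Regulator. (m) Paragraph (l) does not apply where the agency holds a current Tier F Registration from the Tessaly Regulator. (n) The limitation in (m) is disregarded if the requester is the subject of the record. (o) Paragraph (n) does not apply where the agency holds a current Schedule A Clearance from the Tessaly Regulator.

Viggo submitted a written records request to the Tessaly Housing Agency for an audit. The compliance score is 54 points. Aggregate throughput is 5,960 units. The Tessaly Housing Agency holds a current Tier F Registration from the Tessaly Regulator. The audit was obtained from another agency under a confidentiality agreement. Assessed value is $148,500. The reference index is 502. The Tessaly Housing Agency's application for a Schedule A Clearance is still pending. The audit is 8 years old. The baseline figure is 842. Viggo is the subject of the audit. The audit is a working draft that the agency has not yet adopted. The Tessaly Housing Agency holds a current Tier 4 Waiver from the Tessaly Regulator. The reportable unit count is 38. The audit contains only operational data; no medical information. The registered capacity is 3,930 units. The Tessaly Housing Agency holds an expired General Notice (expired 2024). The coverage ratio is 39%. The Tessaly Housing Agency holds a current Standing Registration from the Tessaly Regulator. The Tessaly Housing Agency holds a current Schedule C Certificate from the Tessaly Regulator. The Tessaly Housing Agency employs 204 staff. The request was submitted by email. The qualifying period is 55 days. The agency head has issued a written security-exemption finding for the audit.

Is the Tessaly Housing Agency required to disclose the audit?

Exception (a) fails — the General Notice is not current.
Exception (b) fails — the baseline figure is 842, not under 750.
Exception (c) does not apply: assessed value is $148,500, short of $160,000.
All of (d)'s requirements are met (aggregate throughput is 5,960 units, less than the 7,070 units limit; the reportable unit count is 38, less than the 41 limit). As to paragraphs (i)–(o): (i) would limit (d) — the record's age is 8 years, meeting the 8 years threshold — but (j) sets (i) aside: (j) is engaged — the reference index is 502, below the 526 limit. (k) would limit (j) — the coverage ratio is 39%, under the 40% limit — but (l) sets (k) aside: (l) operates against (k): a current Schedule C Certificate is held. (m) is triggered (a current Tier F Registration is held), but is set aside by (n): (n) operates against (m): Viggo is the subject of the audit. (o) is not engaged (no current Schedule A Clearance is held), so (n) stands. Exception (d) stands.
Exception (e) does not apply: the audit contains only operational data.

No — exception (d) applies; the Tessaly Housing Agency is not required to disclose the audit.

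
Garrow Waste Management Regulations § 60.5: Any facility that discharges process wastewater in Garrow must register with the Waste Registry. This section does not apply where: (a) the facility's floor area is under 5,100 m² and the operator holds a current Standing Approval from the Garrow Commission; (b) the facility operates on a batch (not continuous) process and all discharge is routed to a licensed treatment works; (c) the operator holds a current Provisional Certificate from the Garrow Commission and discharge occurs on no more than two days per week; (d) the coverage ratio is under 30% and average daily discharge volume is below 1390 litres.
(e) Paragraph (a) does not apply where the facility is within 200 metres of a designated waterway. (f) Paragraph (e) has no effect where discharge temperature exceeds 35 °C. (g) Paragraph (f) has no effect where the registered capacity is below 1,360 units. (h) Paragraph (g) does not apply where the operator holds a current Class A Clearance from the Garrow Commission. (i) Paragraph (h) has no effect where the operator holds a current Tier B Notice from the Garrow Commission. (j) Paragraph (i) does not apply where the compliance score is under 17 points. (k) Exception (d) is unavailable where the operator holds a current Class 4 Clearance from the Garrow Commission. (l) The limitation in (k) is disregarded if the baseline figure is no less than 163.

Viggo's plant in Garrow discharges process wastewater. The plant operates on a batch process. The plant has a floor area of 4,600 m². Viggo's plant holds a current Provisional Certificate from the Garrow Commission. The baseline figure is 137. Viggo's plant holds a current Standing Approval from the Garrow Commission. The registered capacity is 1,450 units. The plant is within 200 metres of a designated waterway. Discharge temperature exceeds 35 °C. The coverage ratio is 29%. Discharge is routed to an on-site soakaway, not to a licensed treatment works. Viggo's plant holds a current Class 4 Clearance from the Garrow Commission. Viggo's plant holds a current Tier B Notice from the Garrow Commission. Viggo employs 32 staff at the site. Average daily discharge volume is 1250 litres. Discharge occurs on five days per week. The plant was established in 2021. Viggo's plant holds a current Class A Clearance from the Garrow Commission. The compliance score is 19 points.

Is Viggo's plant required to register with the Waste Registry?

No — exception (a) applies; Viggo's plant is not required to register with the Waste Registry.

Exception (a) is satisfied on its face — the facility's floor area is 4,600 m², under the 5,100 m² limit; a current Standing Approval is held. Considering the limiting provisions: (e) would limit (a) — the plant is within 200 m of a designated waterway — but (f) sets (e) aside: (f) operates against (e): discharge temperature exceeds 35 °C. (g) is not engaged (the registered capacity is 1,450 units, not below 1,360 units), so (f) stands. So (a) applies.
Exception (b) does not apply: discharge is not routed to a licensed treatment works.
Exception (c) fails — discharge occurs on five days per week.
Exception (d) is satisfied on its face — the coverage ratio is 29%, under the 30% limit; average daily discharge volume is 1250 litres, below the 1390 litres limit. But: (k) applies — a current Class 4 Clearance is held. (l) is not engaged (the baseline figure is 137, short of 163), so (k) stands. Exception (d) does not apply.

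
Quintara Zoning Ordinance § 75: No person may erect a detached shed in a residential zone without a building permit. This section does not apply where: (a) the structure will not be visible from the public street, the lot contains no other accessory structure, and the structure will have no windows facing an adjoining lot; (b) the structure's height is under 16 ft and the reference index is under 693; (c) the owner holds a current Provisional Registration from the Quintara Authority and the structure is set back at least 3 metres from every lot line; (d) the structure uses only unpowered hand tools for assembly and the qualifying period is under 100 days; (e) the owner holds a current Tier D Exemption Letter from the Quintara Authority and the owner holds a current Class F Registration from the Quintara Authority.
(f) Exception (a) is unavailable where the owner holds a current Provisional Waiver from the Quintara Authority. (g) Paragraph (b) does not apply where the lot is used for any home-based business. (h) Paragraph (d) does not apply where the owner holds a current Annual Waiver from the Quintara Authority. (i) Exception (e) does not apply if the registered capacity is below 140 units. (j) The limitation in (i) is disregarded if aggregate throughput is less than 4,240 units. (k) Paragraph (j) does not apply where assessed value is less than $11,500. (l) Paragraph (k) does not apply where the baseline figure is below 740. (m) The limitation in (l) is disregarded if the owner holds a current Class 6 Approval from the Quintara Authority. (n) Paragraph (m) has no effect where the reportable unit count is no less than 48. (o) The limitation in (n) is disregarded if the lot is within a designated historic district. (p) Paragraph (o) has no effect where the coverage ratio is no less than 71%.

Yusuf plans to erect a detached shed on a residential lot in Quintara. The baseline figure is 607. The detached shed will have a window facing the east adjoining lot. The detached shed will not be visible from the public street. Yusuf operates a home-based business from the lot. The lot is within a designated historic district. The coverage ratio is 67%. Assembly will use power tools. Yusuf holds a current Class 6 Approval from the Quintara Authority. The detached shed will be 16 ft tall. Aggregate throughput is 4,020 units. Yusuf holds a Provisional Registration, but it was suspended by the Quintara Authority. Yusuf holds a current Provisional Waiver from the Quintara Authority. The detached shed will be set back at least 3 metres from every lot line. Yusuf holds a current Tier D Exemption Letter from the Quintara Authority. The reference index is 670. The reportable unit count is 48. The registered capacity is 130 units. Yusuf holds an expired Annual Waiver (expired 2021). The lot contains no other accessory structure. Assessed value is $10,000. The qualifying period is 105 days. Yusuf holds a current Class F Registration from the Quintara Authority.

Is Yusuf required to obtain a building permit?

Exception (a) does not apply: a window faces an adjoining lot.
Exception (b) fails — the structure's height is 16 ft, not under 16 ft.
Exception (c) requires that the owner holds a current Provisional Registration from the Quintara Authority; but the Provisional Registration is not current, so (c) is unavailable.
Exception (d) does not apply: assembly uses power tools.
All of (e)'s requirements are met (a current Tier D Exemption Letter is held; a current Class F Registration is held). However, paragraphs (i)–(p) must be considered: (i) is engaged — the registered capacity is 130 units, below the 140 units limit. (j) operates (aggregate throughput is 4,020 units, less than the 4,240 units limit), but is displaced by (k): (k) operates — assessed value is $10,000, less than the $11,500 limit. (l) would limit (k) — the baseline figure is 607, below the 740 limit — but (m) sets (l) aside: (m) operates — a current Class 6 Approval is held. (n) is engaged (the reportable unit count is 48, meeting the 48 threshold), but is itself disapplied by (o): (o) applies — the lot is in a historic district. (p) does not operate here (the coverage ratio is 67%, short of 71%), so (o) stands. (e) is therefore removed.
No exception is made out. Yusuf falls within the general rule.

Yes — Yusuf must obtain a building permit.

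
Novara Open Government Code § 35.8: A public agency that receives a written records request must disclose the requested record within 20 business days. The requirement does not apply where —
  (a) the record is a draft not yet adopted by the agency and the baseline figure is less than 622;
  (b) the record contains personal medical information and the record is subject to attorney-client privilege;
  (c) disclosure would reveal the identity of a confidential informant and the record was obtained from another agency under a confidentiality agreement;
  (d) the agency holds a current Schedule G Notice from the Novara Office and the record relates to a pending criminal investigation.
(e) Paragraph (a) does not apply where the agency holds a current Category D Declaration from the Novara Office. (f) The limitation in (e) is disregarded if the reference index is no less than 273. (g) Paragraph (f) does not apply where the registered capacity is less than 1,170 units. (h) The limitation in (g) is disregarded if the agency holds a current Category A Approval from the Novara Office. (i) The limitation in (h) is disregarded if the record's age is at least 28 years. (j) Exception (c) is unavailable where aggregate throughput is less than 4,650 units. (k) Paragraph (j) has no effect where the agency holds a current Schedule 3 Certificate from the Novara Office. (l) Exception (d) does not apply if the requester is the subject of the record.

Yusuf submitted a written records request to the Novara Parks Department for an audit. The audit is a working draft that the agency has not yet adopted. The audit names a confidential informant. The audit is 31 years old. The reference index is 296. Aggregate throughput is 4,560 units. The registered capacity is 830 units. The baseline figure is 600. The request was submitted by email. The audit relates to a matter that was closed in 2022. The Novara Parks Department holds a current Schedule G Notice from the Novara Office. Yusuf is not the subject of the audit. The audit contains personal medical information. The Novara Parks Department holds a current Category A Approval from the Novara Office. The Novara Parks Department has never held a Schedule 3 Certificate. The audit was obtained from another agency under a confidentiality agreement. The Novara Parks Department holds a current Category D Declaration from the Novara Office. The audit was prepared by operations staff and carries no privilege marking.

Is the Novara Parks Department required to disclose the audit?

Yes — the Novara Parks Department must disclose the audit.

All of (a)'s requirements are met (the audit is an unadopted draft; the baseline figure is 600, less than the 622 limit). But: (e) applies — a current Category D Declaration is held. (f) applies (the reference index is 296, meeting the 273 threshold), but is displaced by (g): (g) applies — the registered capacity is 830 units, less than the 1,170 units limit. (h) would limit (g) — a current Category A Approval is held — but (i) sets (h) aside: (i) operates — the record's age is 31 years, meeting the 28 years threshold. Exception (a) does not apply.
Exception (b) fails — the audit carries no privilege marking.
Exception (c)'s conditions are all satisfied: the audit names a confidential informant; the audit was obtained under a confidentiality agreement. But: (j) is triggered — aggregate throughput is 4,560 units, less than the 4,650 units limit. (k), which would lift (j), is inapplicable — no current Schedule 3 Certificate is held. (c) is therefore removed.
Exception (d) does not apply: the audit relates to a closed matter.
No exception applies. The general rule governs.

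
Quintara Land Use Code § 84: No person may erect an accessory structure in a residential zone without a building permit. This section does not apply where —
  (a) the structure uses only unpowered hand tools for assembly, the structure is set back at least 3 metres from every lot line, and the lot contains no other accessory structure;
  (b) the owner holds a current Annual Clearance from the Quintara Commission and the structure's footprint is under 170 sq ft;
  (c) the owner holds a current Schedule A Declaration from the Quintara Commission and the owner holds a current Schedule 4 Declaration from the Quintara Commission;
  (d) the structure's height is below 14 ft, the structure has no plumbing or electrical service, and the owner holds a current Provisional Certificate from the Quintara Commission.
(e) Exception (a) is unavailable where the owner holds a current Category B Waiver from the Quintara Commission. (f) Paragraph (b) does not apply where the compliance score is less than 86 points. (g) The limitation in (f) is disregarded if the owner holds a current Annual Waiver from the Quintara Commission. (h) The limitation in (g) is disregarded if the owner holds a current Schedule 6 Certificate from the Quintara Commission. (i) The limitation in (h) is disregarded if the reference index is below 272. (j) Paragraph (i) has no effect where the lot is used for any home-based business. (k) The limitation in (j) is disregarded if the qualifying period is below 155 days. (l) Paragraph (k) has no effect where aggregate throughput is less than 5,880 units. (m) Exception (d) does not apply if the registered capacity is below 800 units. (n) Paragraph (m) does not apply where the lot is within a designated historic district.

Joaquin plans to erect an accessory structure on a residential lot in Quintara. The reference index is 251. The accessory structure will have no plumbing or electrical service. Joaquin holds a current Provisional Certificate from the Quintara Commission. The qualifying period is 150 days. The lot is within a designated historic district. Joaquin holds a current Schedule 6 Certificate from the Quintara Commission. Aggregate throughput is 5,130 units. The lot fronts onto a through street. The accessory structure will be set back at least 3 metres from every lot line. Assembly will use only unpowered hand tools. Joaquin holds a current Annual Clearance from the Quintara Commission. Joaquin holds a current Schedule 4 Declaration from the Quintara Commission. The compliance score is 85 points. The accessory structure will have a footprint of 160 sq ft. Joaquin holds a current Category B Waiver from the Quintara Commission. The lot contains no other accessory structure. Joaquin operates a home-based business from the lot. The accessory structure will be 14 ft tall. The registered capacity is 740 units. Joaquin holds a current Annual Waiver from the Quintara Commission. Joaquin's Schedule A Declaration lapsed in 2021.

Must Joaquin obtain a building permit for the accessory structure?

Exception (a): assembly uses only hand tools; the setback is at least 3 m on every side; the lot has no other accessory structure — every condition holds. But: (e) operates against (a): a current Category B Waiver is held. Exception (a) does not apply.
Exception (b)'s conditions are all satisfied: a current Annual Clearance is held; the structure's footprint is 160 sq ft, under the 170 sq ft limit. Turning to paragraphs (f)–(l): (f) applies — the compliance score is 85 points, less than the 86 points limit. (g) is engaged (a current Annual Waiver is held), but is overridden by (h): (h) is engaged — a current Schedule 6 Certificate is held. (i) would limit (h) — the reference index is 251, below the 272 limit — but (j) sets (i) aside: (j) operates — a home-based business operates on the lot. (k) applies (the qualifying period is 150 days, below the 155 days limit), but is itself disapplied by (l): (l) operates against (k): aggregate throughput is 5,130 units, less than the 5,880 units limit. So (b) is unavailable.
Exception (c) fails — the Schedule A Declaration is not current.
Exception (d) requires that the structure's height is below 14 ft; but the structure's height is 14 ft, not below 14 ft, so (d) is unavailable.
No exception applies. The general rule governs.

Yes — Joaquin must obtain a building permit.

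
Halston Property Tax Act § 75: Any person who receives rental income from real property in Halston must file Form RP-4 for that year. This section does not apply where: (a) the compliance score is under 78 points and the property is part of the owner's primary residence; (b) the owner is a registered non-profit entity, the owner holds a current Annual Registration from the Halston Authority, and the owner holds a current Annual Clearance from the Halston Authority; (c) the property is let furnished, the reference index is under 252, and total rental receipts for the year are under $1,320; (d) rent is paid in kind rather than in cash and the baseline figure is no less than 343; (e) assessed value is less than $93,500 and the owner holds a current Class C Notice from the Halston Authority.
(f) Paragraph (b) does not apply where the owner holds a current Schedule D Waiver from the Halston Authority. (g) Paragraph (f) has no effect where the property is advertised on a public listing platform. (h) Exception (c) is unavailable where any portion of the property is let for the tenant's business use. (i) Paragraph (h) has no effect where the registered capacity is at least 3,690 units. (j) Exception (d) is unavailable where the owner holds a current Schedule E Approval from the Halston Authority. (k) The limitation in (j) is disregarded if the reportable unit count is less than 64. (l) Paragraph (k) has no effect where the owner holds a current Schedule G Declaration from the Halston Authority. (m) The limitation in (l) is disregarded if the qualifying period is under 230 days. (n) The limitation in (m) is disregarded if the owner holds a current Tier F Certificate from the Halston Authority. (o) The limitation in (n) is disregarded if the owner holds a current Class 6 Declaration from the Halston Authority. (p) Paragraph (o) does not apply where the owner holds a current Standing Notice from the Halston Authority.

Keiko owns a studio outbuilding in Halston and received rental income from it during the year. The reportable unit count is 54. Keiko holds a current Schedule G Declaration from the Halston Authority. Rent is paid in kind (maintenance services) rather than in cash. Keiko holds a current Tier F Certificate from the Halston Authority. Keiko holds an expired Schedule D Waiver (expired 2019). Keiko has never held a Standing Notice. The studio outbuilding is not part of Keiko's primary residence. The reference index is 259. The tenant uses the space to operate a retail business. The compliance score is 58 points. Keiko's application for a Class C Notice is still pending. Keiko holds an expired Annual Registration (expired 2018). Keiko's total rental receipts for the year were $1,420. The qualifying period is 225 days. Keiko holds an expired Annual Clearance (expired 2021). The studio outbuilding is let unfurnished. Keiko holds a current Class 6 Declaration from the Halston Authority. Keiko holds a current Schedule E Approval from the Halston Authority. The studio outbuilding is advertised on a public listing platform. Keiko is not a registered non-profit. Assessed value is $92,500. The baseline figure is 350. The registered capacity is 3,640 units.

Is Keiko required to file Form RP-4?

No — exception (d) applies; Keiko is not required to file Form RP-4.

Exception (a) fails — the studio outbuilding is not part of the primary residence.
Exception (b) does not apply: Keiko is not a registered non-profit.
Exception (c) fails — the property is let unfurnished.
Exception (d): rent is paid in kind; the baseline figure is 350, meeting the 343 threshold — every condition holds. As to paragraphs (j)–(p): (j) would limit (d) — a current Schedule E Approval is held — but (k) sets (j) aside: (k) operates against (j): the reportable unit count is 54, less than the 64 limit. (l) would limit (k) — a current Schedule G Declaration is held — but (m) sets (l) aside: (m) operates against (l): the qualifying period is 225 days, under the 230 days limit. (n) operates (a current Tier F Certificate is held), but is displaced by (o): (o) operates against (n): a current Class 6 Declaration is held. (p) is not engaged (there is no Standing Notice in force), so (o) stands. Exception (d) stands.
Exception (e) does not apply: no current Class C Notice is held.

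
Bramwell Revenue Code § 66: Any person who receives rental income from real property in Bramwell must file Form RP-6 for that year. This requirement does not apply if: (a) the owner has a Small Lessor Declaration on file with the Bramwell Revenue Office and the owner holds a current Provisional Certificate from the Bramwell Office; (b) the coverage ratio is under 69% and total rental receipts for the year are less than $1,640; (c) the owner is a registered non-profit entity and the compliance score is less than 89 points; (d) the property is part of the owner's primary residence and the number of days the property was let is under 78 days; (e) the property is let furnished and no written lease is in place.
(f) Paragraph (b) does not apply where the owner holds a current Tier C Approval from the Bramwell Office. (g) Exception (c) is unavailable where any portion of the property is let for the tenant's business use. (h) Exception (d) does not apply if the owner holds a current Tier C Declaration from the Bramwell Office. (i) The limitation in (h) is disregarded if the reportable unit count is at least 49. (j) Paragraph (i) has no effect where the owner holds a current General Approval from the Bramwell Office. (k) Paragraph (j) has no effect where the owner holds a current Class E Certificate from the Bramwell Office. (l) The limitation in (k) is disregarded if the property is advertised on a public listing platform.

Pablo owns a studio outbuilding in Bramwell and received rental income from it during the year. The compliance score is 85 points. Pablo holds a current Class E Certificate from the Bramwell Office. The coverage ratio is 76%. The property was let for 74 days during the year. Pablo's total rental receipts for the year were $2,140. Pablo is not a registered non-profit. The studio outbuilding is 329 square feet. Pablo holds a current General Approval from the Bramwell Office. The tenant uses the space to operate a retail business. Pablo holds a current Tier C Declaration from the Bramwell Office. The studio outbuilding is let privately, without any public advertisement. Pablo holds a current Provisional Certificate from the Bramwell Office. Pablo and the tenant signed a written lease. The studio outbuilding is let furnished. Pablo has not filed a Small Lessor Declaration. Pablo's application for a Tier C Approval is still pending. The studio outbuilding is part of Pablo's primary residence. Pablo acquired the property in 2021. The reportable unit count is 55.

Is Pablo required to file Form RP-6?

Exception (a) requires that the owner has a Small Lessor Declaration on file with the Bramwell Revenue Office; but no Small Lessor Declaration is on file, so (a) is unavailable.
Exception (b) fails — the coverage ratio is 76%, not under 69%.
Exception (c) does not apply: Pablo is not a registered non-profit.
Exception (d)'s conditions are all satisfied: the studio outbuilding is part of the primary residence; the number of days the property was let is 74 days, under the 78 days limit. Under paragraphs (h)–(l): (h) would limit (d) — a current Tier C Declaration is held — but (i) sets (h) aside: (i) operates against (h): the reportable unit count is 55, meeting the 49 threshold. (j) is engaged (a current General Approval is held), but is displaced by (k): (k) applies — a current Class E Certificate is held. (l), which would lift (k), is not engaged — the property is let privately without advertisement. (d) remains available.
Exception (e) fails — a written lease is in place.

No — exception (d) applies; Pablo is not required to file Form RP-6.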